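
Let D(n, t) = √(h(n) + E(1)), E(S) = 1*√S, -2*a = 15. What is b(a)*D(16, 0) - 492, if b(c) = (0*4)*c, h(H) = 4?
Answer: -492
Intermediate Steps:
a = -15/2 (a = -½*15 = -15/2 ≈ -7.5000)
b(c) = 0 (b(c) = 0*c = 0)
E(S) = √S
D(n, t) = √5 (D(n, t) = √(4 + √1) = √(4 + 1) = √5)
b(a)*D(16, 0) - 492 = 0*√5 - 492 = 0 - 492 = -492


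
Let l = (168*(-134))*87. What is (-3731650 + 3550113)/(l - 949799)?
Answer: 181537/2908343 ≈ 0.062419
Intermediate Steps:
l = -1958544 (l = -22512*87 = -1958544)
(-3731650 + 3550113)/(l - 949799) = (-3731650 + 3550113)/(-1958544 - 949799) = -181537/(-2908343) = -181537*(-1/2908343) = 181537/2908343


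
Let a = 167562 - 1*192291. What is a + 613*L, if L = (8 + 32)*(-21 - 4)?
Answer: -637729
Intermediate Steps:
L = -1000 (L = 40*(-25) = -1000)
a = -24729 (a = 167562 - 192291 = -24729)
a + 613*L = -24729 + 613*(-1000) = -24729 - 613000 = -637729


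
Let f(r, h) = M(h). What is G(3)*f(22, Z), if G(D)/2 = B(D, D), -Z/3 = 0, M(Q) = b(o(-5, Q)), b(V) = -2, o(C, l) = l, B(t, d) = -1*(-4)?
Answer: -16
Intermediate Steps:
B(t, d) = 4
M(Q) = -2
Z = 0 (Z = -3*0 = 0)
f(r, h) = -2
G(D) = 8 (G(D) = 2*4 = 8)
G(3)*f(22, Z) = 8*(-2) = -16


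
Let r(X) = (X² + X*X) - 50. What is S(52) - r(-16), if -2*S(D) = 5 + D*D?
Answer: -3633/2 ≈ -1816.5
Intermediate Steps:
r(X) = -50 + 2*X² (r(X) = (X² + X²) - 50 = 2*X² - 50 = -50 + 2*X²)
S(D) = -5/2 - D²/2 (S(D) = -(5 + D*D)/2 = -(5 + D²)/2 = -5/2 - D²/2)
S(52) - r(-16) = (-5/2 - ½*52²) - (-50 + 2*(-16)²) = (-5/2 - ½*2704) - (-50 + 2*256) = (-5/2 - 1352) - (-50 + 512) = -2709/2 - 1*462 = -2709/2 - 462 = -3633/2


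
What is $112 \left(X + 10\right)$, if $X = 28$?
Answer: $4256$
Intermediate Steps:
$112 \left(X + 10\right) = 112 \left(28 + 10\right) = 112 \cdot 38 = 4256$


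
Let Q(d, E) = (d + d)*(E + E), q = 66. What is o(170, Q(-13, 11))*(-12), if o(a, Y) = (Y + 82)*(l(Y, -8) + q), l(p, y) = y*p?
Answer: 27294960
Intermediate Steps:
l(p, y) = p*y
Q(d, E) = 4*E*d (Q(d, E) = (2*d)*(2*E) = 4*E*d)
o(a, Y) = (66 - 8*Y)*(82 + Y) (o(a, Y) = (Y + 82)*(Y*(-8) + 66) = (82 + Y)*(-8*Y + 66) = (82 + Y)*(66 - 8*Y) = (66 - 8*Y)*(82 + Y))
o(170, Q(-13, 11))*(-12) = (5412 - 2360*11*(-13) - 8*(4*11*(-13))²)*(-12) = (5412 - 590*(-572) - 8*(-572)²)*(-12) = (5412 + 337480 - 8*327184)*(-12) = (5412 + 337480 - 2617472)*(-12) = -2274580*(-12) = 27294960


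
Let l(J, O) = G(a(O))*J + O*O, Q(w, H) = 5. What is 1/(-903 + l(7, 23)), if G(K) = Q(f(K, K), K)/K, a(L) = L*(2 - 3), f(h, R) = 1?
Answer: -23/8637 ≈ -0.0026630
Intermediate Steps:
a(L) = -L (a(L) = L*(-1) = -L)
G(K) = 5/K
l(J, O) = O**2 - 5*J/O (l(J, O) = (5/((-O)))*J + O*O = (5*(-1/O))*J + O**2 = (-5/O)*J + O**2 = -5*J/O + O**2 = O**2 - 5*J/O)
1/(-903 + l(7, 23)) = 1/(-903 + (23**3 - 5*7)/23) = 1/(-903 + (12167 - 35)/23) = 1/(-903 + (1/23)*12132) = 1/(-903 + 12132/23) = 1/(-8637/23) = -23/8637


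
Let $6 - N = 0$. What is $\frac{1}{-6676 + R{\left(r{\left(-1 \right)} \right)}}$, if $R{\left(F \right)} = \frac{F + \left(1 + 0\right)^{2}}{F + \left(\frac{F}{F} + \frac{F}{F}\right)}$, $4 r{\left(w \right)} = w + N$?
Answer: $- \frac{13}{86779} \approx -0.00014981$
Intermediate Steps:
$N = 6$ ($N = 6 - 0 = 6 + 0 = 6$)
$r{\left(w \right)} = \frac{3}{2} + \frac{w}{4}$ ($r{\left(w \right)} = \frac{w + 6}{4} = \frac{6 + w}{4} = \frac{3}{2} + \frac{w}{4}$)
$R{\left(F \right)} = \frac{1 + F}{2 + F}$ ($R{\left(F \right)} = \frac{F + 1^{2}}{F + \left(1 + 1\right)} = \frac{F + 1}{F + 2} = \frac{1 + F}{2 + F}$)
$\frac{1}{-6676 + R{\left(r{\left(-1 \right)} \right)}} = \frac{1}{-6676 + \frac{1 + \left(\frac{3}{2} + \frac{1}{4} \left(-1\right)\right)}{2 + \left(\frac{3}{2} + \frac{1}{4} \left(-1\right)\right)}} = \frac{1}{-6676 + \frac{1 + \left(\frac{3}{2} - \frac{1}{4}\right)}{2 + \left(\frac{3}{2} - \frac{1}{4}\right)}} = \frac{1}{-6676 + \frac{1 + \frac{5}{4}}{2 + \frac{5}{4}}} = \frac{1}{-6676 + \frac{1}{\frac{13}{4}} \cdot \frac{9}{4}} = \frac{1}{-6676 + \frac{4}{13} \cdot \frac{9}{4}} = \frac{1}{-6676 + \frac{9}{13}} = \frac{1}{- \frac{86779}{13}} = - \frac{13}{86779}$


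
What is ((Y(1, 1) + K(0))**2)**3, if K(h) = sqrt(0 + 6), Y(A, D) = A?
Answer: (1 + sqrt(6))**6 ≈ 1684.7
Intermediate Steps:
K(h) = sqrt(6)
((Y(1, 1) + K(0))**2)**3 = ((1 + sqrt(6))**2)**3 = (1 + sqrt(6))**6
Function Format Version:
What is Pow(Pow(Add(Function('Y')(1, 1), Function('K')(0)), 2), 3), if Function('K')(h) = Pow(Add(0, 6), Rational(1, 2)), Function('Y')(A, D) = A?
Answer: Pow(Add(1, Pow(6, Rational(1, 2))), 6) ≈ 1684.7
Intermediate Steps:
Function('K')(h) = Pow(6, Rational(1, 2))
Pow(Pow(Add(Function('Y')(1, 1), Function('K')(0)), 2), 3) = Pow(Pow(Add(1, Pow(6, Rational(1, 2))), 2), 3) = Pow(Add(1, Pow(6, Rational(1, 2))), 6)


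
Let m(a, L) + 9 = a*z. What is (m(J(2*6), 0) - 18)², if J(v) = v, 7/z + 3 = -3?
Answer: 1681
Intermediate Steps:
z = -7/6 (z = 7/(-3 - 3) = 7/(-6) = 7*(-⅙) = -7/6 ≈ -1.1667)
m(a, L) = -9 - 7*a/6 (m(a, L) = -9 + a*(-7/6) = -9 - 7*a/6)
(m(J(2*6), 0) - 18)² = ((-9 - 7*6/3) - 18)² = ((-9 - 7/6*12) - 18)² = ((-9 - 14) - 18)² = (-23 - 18)² = (-41)² = 1681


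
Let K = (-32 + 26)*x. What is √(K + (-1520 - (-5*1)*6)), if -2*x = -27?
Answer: I*√1571 ≈ 39.636*I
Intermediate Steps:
x = 27/2 (x = -½*(-27) = 27/2 ≈ 13.500)
K = -81 (K = (-32 + 26)*(27/2) = -6*27/2 = -81)
√(K + (-1520 - (-5*1)*6)) = √(-81 + (-1520 - (-5*1)*6)) = √(-81 + (-1520 - (-5)*6)) = √(-81 + (-1520 - 1*(-30))) = √(-81 + (-1520 + 30)) = √(-81 - 1490) = √(-1571) = I*√1571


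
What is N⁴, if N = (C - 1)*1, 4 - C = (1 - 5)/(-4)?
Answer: 16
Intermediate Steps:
C = 3 (C = 4 - (1 - 5)/(-4) = 4 - (-4)*(-1)/4 = 4 - 1*1 = 4 - 1 = 3)
N = 2 (N = (3 - 1)*1 = 2*1 = 2)
N⁴ = 2⁴ = 16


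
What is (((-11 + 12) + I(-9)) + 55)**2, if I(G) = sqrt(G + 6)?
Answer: (56 + I*sqrt(3))**2 ≈ 3133.0 + 193.99*I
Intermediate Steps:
I(G) = sqrt(6 + G)
(((-11 + 12) + I(-9)) + 55)**2 = (((-11 + 12) + sqrt(6 - 9)) + 55)**2 = ((1 + sqrt(-3)) + 55)**2 = ((1 + I*sqrt(3)) + 55)**2 = (56 + I*sqrt(3))**2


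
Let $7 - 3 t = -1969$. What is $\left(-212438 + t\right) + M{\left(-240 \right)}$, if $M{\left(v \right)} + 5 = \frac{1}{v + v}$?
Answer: $- \frac{101656481}{480} \approx -2.1178 \cdot 10^{5}$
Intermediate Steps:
$M{\left(v \right)} = -5 + \frac{1}{2 v}$ ($M{\left(v \right)} = -5 + \frac{1}{v + v} = -5 + \frac{1}{2 v}$)
$t = \frac{1976}{3}$ ($t = \frac{7}{3} - - \frac{1969}{3} = \frac{7}{3} + \frac{1969}{3} = \frac{1976}{3} \approx 658.67$)
$\left(-212438 + t\right) + M{\left(-240 \right)} = \left(-212438 + \frac{1976}{3}\right) - \left(5 - \frac{1}{2 \left(-240\right)}\right) = - \frac{635338}{3} + \left(-5 + \frac{1}{2} \left(- \frac{1}{240}\right)\right) = - \frac{635338}{3} - \frac{2401}{480} = - \frac{101656481}{480}$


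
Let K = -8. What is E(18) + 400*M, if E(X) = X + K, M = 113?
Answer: 45210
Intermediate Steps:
E(X) = -8 + X (E(X) = X - 8 = -8 + X)
E(18) + 400*M = (-8 + 18) + 400*113 = 10 + 45200 = 45210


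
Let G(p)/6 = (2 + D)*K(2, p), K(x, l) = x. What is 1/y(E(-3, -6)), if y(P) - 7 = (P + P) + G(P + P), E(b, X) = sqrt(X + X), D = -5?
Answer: -29/889 - 4*I*sqrt(3)/889 ≈ -0.032621 - 0.0077933*I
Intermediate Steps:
E(b, X) = sqrt(2)*sqrt(X) (E(b, X) = sqrt(2*X) = sqrt(2)*sqrt(X))
G(p) = -36 (G(p) = 6*((2 - 5)*2) = 6*(-3*2) = 6*(-6) = -36)
y(P) = -29 + 2*P (y(P) = 7 + ((P + P) - 36) = 7 + (2*P - 36) = 7 + (-36 + 2*P) = -29 + 2*P)
1/y(E(-3, -6)) = 1/(-29 + 2*(sqrt(2)*sqrt(-6))) = 1/(-29 + 2*(sqrt(2)*(I*sqrt(6)))) = 1/(-29 + 2*(2*I*sqrt(3))) = 1/(-29 + 4*I*sqrt(3))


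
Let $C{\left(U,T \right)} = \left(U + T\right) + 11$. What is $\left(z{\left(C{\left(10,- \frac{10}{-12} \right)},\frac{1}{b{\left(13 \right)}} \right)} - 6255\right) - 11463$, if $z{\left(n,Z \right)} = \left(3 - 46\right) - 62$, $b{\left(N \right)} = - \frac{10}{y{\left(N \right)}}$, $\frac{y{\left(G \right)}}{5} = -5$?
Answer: $-17823$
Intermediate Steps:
$y{\left(G \right)} = -25$ ($y{\left(G \right)} = 5 \left(-5\right) = -25$)
$C{\left(U,T \right)} = 11 + T + U$ ($C{\left(U,T \right)} = \left(T + U\right) + 11 = 11 + T + U$)
$b{\left(N \right)} = \frac{2}{5}$ ($b{\left(N \right)} = - \frac{10}{-25} = \left(-10\right) \left(- \frac{1}{25}\right) = \frac{2}{5}$)
$z{\left(n,Z \right)} = -105$ ($z{\left(n,Z \right)} = -43 - 62 = -105$)
$\left(z{\left(C{\left(10,- \frac{10}{-12} \right)},\frac{1}{b{\left(13 \right)}} \right)} - 6255\right) - 11463 = \left(-105 - 6255\right) - 11463 = -6360 - 11463 = -17823$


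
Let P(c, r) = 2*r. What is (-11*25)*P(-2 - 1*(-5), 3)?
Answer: -1650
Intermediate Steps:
(-11*25)*P(-2 - 1*(-5), 3) = (-11*25)*(2*3) = -275*6 = -1650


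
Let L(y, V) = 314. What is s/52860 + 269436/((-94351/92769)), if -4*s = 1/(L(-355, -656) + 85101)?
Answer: -451418956916542812751/1703992986207600 ≈ -2.6492e+5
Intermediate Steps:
s = -1/341660 (s = -1/(4*(314 + 85101)) = -¼/85415 = -¼*1/85415 = -1/341660 ≈ -2.9269e-6)
s/52860 + 269436/((-94351/92769)) = -1/341660/52860 + 269436/((-94351/92769)) = -1/341660*1/52860 + 269436/((-94351*1/92769)) = -1/18060147600 + 269436/(-94351/92769) = -1/18060147600 + 269436*(-92769/94351) = -1/18060147600 - 24995308284/94351 = -451418956916542812751/1703992986207600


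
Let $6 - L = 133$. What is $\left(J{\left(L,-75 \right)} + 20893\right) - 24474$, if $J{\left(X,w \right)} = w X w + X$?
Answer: $-718083$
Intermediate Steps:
$L = -127$ ($L = 6 - 133 = -127$)
$J{\left(X,w \right)} = X + X w^{2}$ ($J{\left(X,w \right)} = X w w + X = X w^{2} + X = X + X w^{2}$)
$\left(J{\left(L,-75 \right)} + 20893\right) - 24474 = \left(- 127 \left(1 + \left(-75\right)^{2}\right) + 20893\right) - 24474 = \left(- 127 \left(1 + 5625\right) + 20893\right) - 24474 = \left(\left(-127\right) 5626 + 20893\right) - 24474 = \left(-714502 + 20893\right) - 24474 = -693609 - 24474 = -718083$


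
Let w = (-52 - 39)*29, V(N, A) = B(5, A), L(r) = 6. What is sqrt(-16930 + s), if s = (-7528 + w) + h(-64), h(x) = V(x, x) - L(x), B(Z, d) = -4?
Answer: I*sqrt(27107) ≈ 164.64*I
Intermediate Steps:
V(N, A) = -4
h(x) = -10 (h(x) = -4 - 1*6 = -4 - 6 = -10)
w = -2639 (w = -91*29 = -2639)
s = -10177 (s = (-7528 - 2639) - 10 = -10167 - 10 = -10177)
sqrt(-16930 + s) = sqrt(-16930 - 10177) = sqrt(-27107) = I*sqrt(27107)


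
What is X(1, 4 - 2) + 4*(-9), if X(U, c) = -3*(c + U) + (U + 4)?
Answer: -40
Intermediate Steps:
X(U, c) = 4 - 3*c - 2*U (X(U, c) = -3*(U + c) + (4 + U) = (-3*U - 3*c) + (4 + U) = 4 - 3*c - 2*U)
X(1, 4 - 2) + 4*(-9) = (4 - 3*(4 - 2) - 2*1) + 4*(-9) = (4 - 3*2 - 2) - 36 = (4 - 6 - 2) - 36 = -4 - 36 = -40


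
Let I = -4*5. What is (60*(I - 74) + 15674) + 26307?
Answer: 36341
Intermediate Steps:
I = -20
(60*(I - 74) + 15674) + 26307 = (60*(-20 - 74) + 15674) + 26307 = (60*(-94) + 15674) + 26307 = (-5640 + 15674) + 26307 = 10034 + 26307 = 36341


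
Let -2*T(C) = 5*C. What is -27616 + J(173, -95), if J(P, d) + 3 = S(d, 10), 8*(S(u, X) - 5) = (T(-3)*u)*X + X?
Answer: -228027/8 ≈ -28503.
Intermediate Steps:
T(C) = -5*C/2
S(u, X) = 5 + X/8 + 15*X*u/16 (S(u, X) = 5 + (((-5/2*(-3))*u)*X + X)/8 = 5 + ((15*u/2)*X + X)/8 = 5 + (15*X*u/2 + X)/8 = 5 + (X + 15*X*u/2)/8 = 5 + (X/8 + 15*X*u/16) = 5 + X/8 + 15*X*u/16)
J(P, d) = 13/4 + 75*d/8 (J(P, d) = -3 + (5 + (⅛)*10 + (15/16)*10*d) = -3 + (5 + 5/4 + 75*d/8) = -3 + (25/4 + 75*d/8) = 13/4 + 75*d/8)
-27616 + J(173, -95) = -27616 + (13/4 + (75/8)*(-95)) = -27616 + (13/4 - 7125/8) = -27616 - 7099/8 = -228027/8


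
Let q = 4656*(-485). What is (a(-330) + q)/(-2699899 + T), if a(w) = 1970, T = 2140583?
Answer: 1128095/279658 ≈ 4.0338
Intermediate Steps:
q = -2258160
(a(-330) + q)/(-2699899 + T) = (1970 - 2258160)/(-2699899 + 2140583) = -2256190/(-559316) = -2256190*(-1/559316) = 1128095/279658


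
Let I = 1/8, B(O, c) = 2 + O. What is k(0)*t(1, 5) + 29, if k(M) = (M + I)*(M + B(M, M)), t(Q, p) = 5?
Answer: 121/4 ≈ 30.250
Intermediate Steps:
I = 1/8 ≈ 0.12500
k(M) = (2 + 2*M)*(1/8 + M) (k(M) = (M + 1/8)*(M + (2 + M)) = (1/8 + M)*(2 + 2*M) = (2 + 2*M)*(1/8 + M))
k(0)*t(1, 5) + 29 = (1/4 + 2*0**2 + (9/4)*0)*5 + 29 = (1/4 + 2*0 + 0)*5 + 29 = (1/4 + 0 + 0)*5 + 29 = (1/4)*5 + 29 = 5/4 + 29 = 121/4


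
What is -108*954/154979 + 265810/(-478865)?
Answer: -18106677334/14842803767 ≈ -1.2199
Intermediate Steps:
-108*954/154979 + 265810/(-478865) = -103032*1/154979 + 265810*(-1/478865) = -103032/154979 - 53162/95773 = -18106677334/14842803767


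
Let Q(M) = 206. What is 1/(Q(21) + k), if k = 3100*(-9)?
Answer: -1/27694 ≈ -3.6109e-5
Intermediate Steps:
k = -27900
1/(Q(21) + k) = 1/(206 - 27900) = 1/(-27694) = -1/27694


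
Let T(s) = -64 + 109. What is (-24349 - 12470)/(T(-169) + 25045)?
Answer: -36819/25090 ≈ -1.4675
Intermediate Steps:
T(s) = 45
(-24349 - 12470)/(T(-169) + 25045) = (-24349 - 12470)/(45 + 25045) = -36819/25090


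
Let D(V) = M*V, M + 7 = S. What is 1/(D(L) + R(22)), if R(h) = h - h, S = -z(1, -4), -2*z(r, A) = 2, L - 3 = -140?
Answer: 1/822 ≈ 0.0012165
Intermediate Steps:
L = -137 (L = 3 - 140 = -137)
z(r, A) = -1 (z(r, A) = -1/2*2 = -1)
S = 1 (S = -1*(-1) = 1)
M = -6 (M = -7 + 1 = -6)
R(h) = 0
D(V) = -6*V
1/(D(L) + R(22)) = 1/(-6*(-137) + 0) = 1/(822 + 0) = 1/822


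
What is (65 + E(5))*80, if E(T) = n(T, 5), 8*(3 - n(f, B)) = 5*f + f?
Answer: 5140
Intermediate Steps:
n(f, B) = 3 - 3*f/4 (n(f, B) = 3 - (5*f + f)/8 = 3 - 3*f/4)
E(T) = 3 - 3*T/4
(65 + E(5))*80 = (65 + (3 - ¾*5))*80 = (65 + (3 - 15/4))*80 = (65 - ¾)*80 = (257/4)*80 = 5140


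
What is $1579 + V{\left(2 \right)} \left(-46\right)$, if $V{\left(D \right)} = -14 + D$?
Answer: $2131$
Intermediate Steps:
$1579 + V{\left(2 \right)} \left(-46\right) = 1579 + \left(-14 + 2\right) \left(-46\right) = 1579 - -552 = 1579 + 552 = 2131$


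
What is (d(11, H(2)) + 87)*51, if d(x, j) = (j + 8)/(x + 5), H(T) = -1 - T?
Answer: 71247/16 ≈ 4452.9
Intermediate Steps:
d(x, j) = (8 + j)/(5 + x)
(d(11, H(2)) + 87)*51 = ((8 + (-1 - 1*2))/(5 + 11) + 87)*51 = ((8 + (-1 - 2))/16 + 87)*51 = ((8 - 3)/16 + 87)*51 = ((1/16)*5 + 87)*51 = (5/16 + 87)*51 = (1397/16)*51 = 71247/16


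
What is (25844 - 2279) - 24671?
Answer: -1106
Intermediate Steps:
(25844 - 2279) - 24671 = 23565 - 24671 = -1106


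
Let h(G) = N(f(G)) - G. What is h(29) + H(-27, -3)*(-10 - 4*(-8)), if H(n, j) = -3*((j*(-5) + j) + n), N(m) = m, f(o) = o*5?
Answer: 1106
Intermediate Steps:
f(o) = 5*o
H(n, j) = -3*n + 12*j (H(n, j) = -3*((-5*j + j) + n) = -3*(-4*j + n) = -3*(n - 4*j) = -3*n + 12*j)
h(G) = 4*G (h(G) = 5*G - G = 4*G)
h(29) + H(-27, -3)*(-10 - 4*(-8)) = 4*29 + (-3*(-27) + 12*(-3))*(-10 - 4*(-8)) = 116 + (81 - 36)*(-10 + 32) = 116 + 45*22 = 116 + 990 = 1106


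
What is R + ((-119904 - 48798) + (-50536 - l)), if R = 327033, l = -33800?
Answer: 141595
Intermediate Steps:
R + ((-119904 - 48798) + (-50536 - l)) = 327033 + ((-119904 - 48798) + (-50536 - 1*(-33800))) = 327033 + (-168702 + (-50536 + 33800)) = 327033 + (-168702 - 16736) = 327033 - 185438 = 141595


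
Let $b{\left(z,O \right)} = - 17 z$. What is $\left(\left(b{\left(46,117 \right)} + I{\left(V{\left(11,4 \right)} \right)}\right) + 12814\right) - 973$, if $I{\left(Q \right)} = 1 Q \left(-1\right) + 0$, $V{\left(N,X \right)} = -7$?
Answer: $11066$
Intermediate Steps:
$I{\left(Q \right)} = - Q$ ($I{\left(Q \right)} = Q \left(-1\right) + 0 = - Q + 0 = - Q$)
$\left(\left(b{\left(46,117 \right)} + I{\left(V{\left(11,4 \right)} \right)}\right) + 12814\right) - 973 = \left(\left(\left(-17\right) 46 - -7\right) + 12814\right) - 973 = \left(\left(-782 + 7\right) + 12814\right) - 973 = \left(-775 + 12814\right) - 973 = 12039 - 973 = 11066$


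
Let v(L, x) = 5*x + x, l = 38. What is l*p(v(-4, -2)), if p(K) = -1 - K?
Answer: 418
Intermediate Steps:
v(L, x) = 6*x
l*p(v(-4, -2)) = 38*(-1 - 6*(-2)) = 38*(-1 - 1*(-12)) = 38*(-1 + 12) = 38*11 = 418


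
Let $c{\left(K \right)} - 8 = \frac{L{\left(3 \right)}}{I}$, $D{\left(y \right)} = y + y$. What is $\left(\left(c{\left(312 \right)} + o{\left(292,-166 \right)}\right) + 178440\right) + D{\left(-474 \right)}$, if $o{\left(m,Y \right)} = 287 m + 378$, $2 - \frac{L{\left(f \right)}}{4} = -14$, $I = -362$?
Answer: $\frac{47364410}{181} \approx 2.6168 \cdot 10^{5}$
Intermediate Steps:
$D{\left(y \right)} = 2 y$
$L{\left(f \right)} = 64$ ($L{\left(f \right)} = 8 - -56 = 8 + 56 = 64$)
$o{\left(m,Y \right)} = 378 + 287 m$
$c{\left(K \right)} = \frac{1416}{181}$ ($c{\left(K \right)} = 8 + \frac{64}{-362} = 8 + 64 \left(- \frac{1}{362}\right) = 8 - \frac{32}{181} = \frac{1416}{181}$)
$\left(\left(c{\left(312 \right)} + o{\left(292,-166 \right)}\right) + 178440\right) + D{\left(-474 \right)} = \left(\left(\frac{1416}{181} + \left(378 + 287 \cdot 292\right)\right) + 178440\right) + 2 \left(-474\right) = \left(\left(\frac{1416}{181} + \left(378 + 83804\right)\right) + 178440\right) - 948 = \left(\left(\frac{1416}{181} + 84182\right) + 178440\right) - 948 = \left(\frac{15238358}{181} + 178440\right) - 948 = \frac{47535998}{181} - 948 = \frac{47364410}{181}$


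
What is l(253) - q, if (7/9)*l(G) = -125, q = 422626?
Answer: -2959507/7 ≈ -4.2279e+5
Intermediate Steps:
l(G) = -1125/7 (l(G) = (9/7)*(-125) = -1125/7)
l(253) - q = -1125/7 - 1*422626 = -1125/7 - 422626 = -2959507/7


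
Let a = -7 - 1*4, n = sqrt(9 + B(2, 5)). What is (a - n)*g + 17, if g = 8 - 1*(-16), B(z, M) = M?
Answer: -247 - 24*sqrt(14) ≈ -336.80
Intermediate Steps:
g = 24 (g = 8 + 16 = 24)
n = sqrt(14) (n = sqrt(9 + 5) = sqrt(14) ≈ 3.7417)
a = -11 (a = -7 - 4 = -11)
(a - n)*g + 17 = (-11 - sqrt(14))*24 + 17 = (-264 - 24*sqrt(14)) + 17 = -247 - 24*sqrt(14)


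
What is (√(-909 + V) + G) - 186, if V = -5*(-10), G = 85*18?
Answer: 1344 + I*√859 ≈ 1344.0 + 29.309*I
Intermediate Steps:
G = 1530
V = 50
(√(-909 + V) + G) - 186 = (√(-909 + 50) + 1530) - 186 = (√(-859) + 1530) - 186 = (I*√859 + 1530) - 186 = (1530 + I*√859) - 186 = 1344 + I*√859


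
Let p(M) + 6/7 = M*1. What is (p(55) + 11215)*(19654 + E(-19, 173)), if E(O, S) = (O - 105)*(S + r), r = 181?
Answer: -1912305928/7 ≈ -2.7319e+8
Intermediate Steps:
p(M) = -6/7 + M (p(M) = -6/7 + M*1 = -6/7 + M)
E(O, S) = (-105 + O)*(181 + S) (E(O, S) = (O - 105)*(S + 181) = (-105 + O)*(181 + S))
(p(55) + 11215)*(19654 + E(-19, 173)) = ((-6/7 + 55) + 11215)*(19654 + (-19005 - 105*173 + 181*(-19) - 19*173)) = (379/7 + 11215)*(19654 + (-19005 - 18165 - 3439 - 3287)) = 78884*(19654 - 43896)/7 = (78884/7)*(-24242) = -1912305928/7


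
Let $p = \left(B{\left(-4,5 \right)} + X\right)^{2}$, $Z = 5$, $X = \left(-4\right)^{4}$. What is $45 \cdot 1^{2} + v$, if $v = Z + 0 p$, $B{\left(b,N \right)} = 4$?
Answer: $50$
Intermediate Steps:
$X = 256$
$p = 67600$ ($p = \left(4 + 256\right)^{2} = 260^{2} = 67600$)
$v = 5$ ($v = 5 + 0 \cdot 67600 = 5 + 0 = 5$)
$45 \cdot 1^{2} + v = 45 \cdot 1^{2} + 5 = 45 \cdot 1 + 5 = 45 + 5 = 50$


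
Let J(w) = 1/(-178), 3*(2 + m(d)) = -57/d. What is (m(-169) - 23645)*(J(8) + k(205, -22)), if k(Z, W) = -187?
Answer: 66512818494/15041 ≈ 4.4221e+6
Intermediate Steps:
m(d) = -2 - 19/d (m(d) = -2 + (-57/d)/3 = -2 - 19/d)
J(w) = -1/178
(m(-169) - 23645)*(J(8) + k(205, -22)) = ((-2 - 19/(-169)) - 23645)*(-1/178 - 187) = ((-2 - 19*(-1/169)) - 23645)*(-33287/178) = ((-2 + 19/169) - 23645)*(-33287/178) = (-319/169 - 23645)*(-33287/178) = -3996324/169*(-33287/178) = 66512818494/15041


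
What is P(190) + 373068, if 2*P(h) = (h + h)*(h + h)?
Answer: 445268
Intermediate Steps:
P(h) = 2*h² (P(h) = ((h + h)*(h + h))/2 = ((2*h)*(2*h))/2 = (4*h²)/2 = 2*h²)
P(190) + 373068 = 2*190² + 373068 = 2*36100 + 373068 = 72200 + 373068 = 445268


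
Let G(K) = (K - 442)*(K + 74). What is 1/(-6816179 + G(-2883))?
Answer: 1/2523746 ≈ 3.9624e-7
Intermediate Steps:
G(K) = (-442 + K)*(74 + K)
1/(-6816179 + G(-2883)) = 1/(-6816179 + (-32708 + (-2883)² - 368*(-2883))) = 1/(-6816179 + (-32708 + 8311689 + 1060944)) = 1/(-6816179 + 9339925) = 1/2523746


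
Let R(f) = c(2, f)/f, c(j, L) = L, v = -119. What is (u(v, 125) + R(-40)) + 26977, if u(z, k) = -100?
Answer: 26878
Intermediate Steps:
R(f) = 1 (R(f) = f/f = 1)
(u(v, 125) + R(-40)) + 26977 = (-100 + 1) + 26977 = -99 + 26977 = 26878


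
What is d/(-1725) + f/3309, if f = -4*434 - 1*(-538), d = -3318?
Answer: 2970904/1902675 ≈ 1.5614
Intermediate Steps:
f = -1198 (f = -1736 + 538 = -1198)
d/(-1725) + f/3309 = -3318/(-1725) - 1198/3309 = -3318*(-1/1725) - 1198*1/3309 = 1106/575 - 1198/3309 = 2970904/1902675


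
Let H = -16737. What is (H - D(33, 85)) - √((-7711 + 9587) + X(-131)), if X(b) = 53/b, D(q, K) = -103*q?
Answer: -13338 - √32187093/131 ≈ -13381.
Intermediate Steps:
(H - D(33, 85)) - √((-7711 + 9587) + X(-131)) = (-16737 - (-103)*33) - √((-7711 + 9587) + 53/(-131)) = (-16737 - 1*(-3399)) - √(1876 + 53*(-1/131)) = (-16737 + 3399) - √(1876 - 53/131) = -13338 - √(245703/131) = -13338 - √32187093/131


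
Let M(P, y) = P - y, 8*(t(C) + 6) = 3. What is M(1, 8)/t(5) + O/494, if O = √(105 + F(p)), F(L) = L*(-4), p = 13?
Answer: 56/45 + √53/494 ≈ 1.2592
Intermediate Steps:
t(C) = -45/8 (t(C) = -6 + (⅛)*3 = -6 + 3/8 = -45/8)
F(L) = -4*L
O = √53 (O = √(105 - 4*13) = √(105 - 52) = √53 ≈ 7.2801)
M(1, 8)/t(5) + O/494 = (1 - 1*8)/(-45/8) + √53/494 = (1 - 8)*(-8/45) + √53*(1/494) = -7*(-8/45) + √53/494 = 56/45 + √53/494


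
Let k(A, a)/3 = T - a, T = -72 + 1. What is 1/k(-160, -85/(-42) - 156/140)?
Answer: -70/15101 ≈ -0.0046355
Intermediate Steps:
T = -71
k(A, a) = -213 - 3*a (k(A, a) = 3*(-71 - a) = -213 - 3*a)
1/k(-160, -85/(-42) - 156/140) = 1/(-213 - 3*(-85/(-42) - 156/140)) = 1/(-213 - 3*(-85*(-1/42) - 156*1/140)) = 1/(-213 - 3*(85/42 - 39/35)) = 1/(-213 - 3*191/210) = 1/(-213 - 191/70) = 1/(-15101/70) = -70/15101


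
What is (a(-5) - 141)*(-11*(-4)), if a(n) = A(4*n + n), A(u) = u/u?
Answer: -6160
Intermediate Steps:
A(u) = 1
a(n) = 1
(a(-5) - 141)*(-11*(-4)) = (1 - 141)*(-11*(-4)) = -140*44 = -6160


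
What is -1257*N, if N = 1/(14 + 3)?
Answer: -1257/17 ≈ -73.941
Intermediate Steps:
N = 1/17 ≈ 0.058824
-1257*N = -1257*1/17 = -1257/17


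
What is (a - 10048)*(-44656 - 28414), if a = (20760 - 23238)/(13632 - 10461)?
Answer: 110873933620/151 ≈ 7.3426e+8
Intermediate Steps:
a = -118/151 (a = -2478/3171 = -2478*1/3171 = -118/151 ≈ -0.78146)
(a - 10048)*(-44656 - 28414) = (-118/151 - 10048)*(-44656 - 28414) = -1517366/151*(-73070) = 110873933620/151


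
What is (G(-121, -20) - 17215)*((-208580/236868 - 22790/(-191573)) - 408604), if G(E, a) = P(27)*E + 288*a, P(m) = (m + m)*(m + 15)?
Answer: 1378572054180480684457/11344378341 ≈ 1.2152e+11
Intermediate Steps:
P(m) = 2*m*(15 + m) (P(m) = (2*m)*(15 + m) = 2*m*(15 + m))
G(E, a) = 288*a + 2268*E (G(E, a) = (2*27*(15 + 27))*E + 288*a = (2*27*42)*E + 288*a = 2268*E + 288*a = 288*a + 2268*E)
(G(-121, -20) - 17215)*((-208580/236868 - 22790/(-191573)) - 408604) = ((288*(-20) + 2268*(-121)) - 17215)*((-208580/236868 - 22790/(-191573)) - 408604) = ((-5760 - 274428) - 17215)*((-208580*1/236868 - 22790*(-1/191573)) - 408604) = (-280188 - 17215)*((-52145/59217 + 22790/191573) - 408604) = -297403*(-8640018655/11344378341 - 408604) = -297403*(-4635367007664619/11344378341) = 1378572054180480684457/11344378341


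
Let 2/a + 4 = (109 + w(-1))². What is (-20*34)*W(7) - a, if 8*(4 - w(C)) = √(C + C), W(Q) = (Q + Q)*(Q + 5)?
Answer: 512*(-91141877*I - 201705*√2)/(904*√2 + 408479*I) ≈ -1.1424e+5 - 4.7684e-7*I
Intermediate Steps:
W(Q) = 2*Q*(5 + Q) (W(Q) = (2*Q)*(5 + Q) = 2*Q*(5 + Q))
w(C) = 4 - √2*√C/8 (w(C) = 4 - √(C + C)/8 = 4 - √2*√C/8)
a = 2/(-4 + (113 - I*√2/8)²) (a = 2/(-4 + (109 + (4 - √2*√(-1)/8))²) = 2/(-4 + (109 + (4 - √2*I/8))²) = 2/(-4 + (109 + (4 - I*√2/8))²) = 2/(-4 + (113 - I*√2/8)²) ≈ 0.00015668 + 4.9036e-7*I)
(-20*34)*W(7) - a = (-20*34)*(2*7*(5 + 7)) - 64*I/(904*√2 + 408479*I) = -1360*7*12 - 64*I/(904*√2 + 408479*I) = -680*168 - 64*I/(904*√2 + 408479*I) = -114240 - 64*I/(904*√2 + 408479*I)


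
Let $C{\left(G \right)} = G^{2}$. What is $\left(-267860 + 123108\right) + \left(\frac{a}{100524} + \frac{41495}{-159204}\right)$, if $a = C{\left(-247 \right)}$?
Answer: $- \frac{48262079796007}{333412977} \approx -1.4475 \cdot 10^{5}$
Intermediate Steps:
$a = 61009$ ($a = \left(-247\right)^{2} = 61009$)
$\left(-267860 + 123108\right) + \left(\frac{a}{100524} + \frac{41495}{-159204}\right) = \left(-267860 + 123108\right) + \left(\frac{61009}{100524} + \frac{41495}{-159204}\right) = -144752 + \left(61009 \cdot \frac{1}{100524} + 41495 \left(- \frac{1}{159204}\right)\right) = -144752 + \left(\frac{61009}{100524} - \frac{41495}{159204}\right) = -144752 + \frac{115450697}{333412977} = - \frac{48262079796007}{333412977}$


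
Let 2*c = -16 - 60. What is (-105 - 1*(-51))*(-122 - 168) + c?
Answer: 15622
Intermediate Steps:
c = -38 (c = (-16 - 60)/2 = (½)*(-76) = -38)
(-105 - 1*(-51))*(-122 - 168) + c = (-105 - 1*(-51))*(-122 - 168) - 38 = (-105 + 51)*(-290) - 38 = -54*(-290) - 38 = 15660 - 38 = 15622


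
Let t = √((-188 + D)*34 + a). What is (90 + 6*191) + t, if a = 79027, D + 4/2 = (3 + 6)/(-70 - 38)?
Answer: 1236 + √2612310/6 ≈ 1505.4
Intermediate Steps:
D = -25/12 (D = -2 + (3 + 6)/(-70 - 38) = -2 + 9/(-108) = -2 + 9*(-1/108) = -2 - 1/12 = -25/12 ≈ -2.0833)
t = √2612310/6 (t = √((-188 - 25/12)*34 + 79027) = √(-2281/12*34 + 79027) = √(-38777/6 + 79027) = √(435385/6) = √2612310/6 ≈ 269.38)
(90 + 6*191) + t = (90 + 6*191) + √2612310/6 = (90 + 1146) + √2612310/6 = 1236 + √2612310/6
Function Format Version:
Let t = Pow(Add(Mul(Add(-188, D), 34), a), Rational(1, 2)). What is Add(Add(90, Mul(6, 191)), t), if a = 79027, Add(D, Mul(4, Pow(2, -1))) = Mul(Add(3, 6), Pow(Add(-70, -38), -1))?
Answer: Add(1236, Mul(Rational(1, 6), Pow(2612310, Rational(1, 2)))) ≈ 1505.4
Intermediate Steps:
D = Rational(-25, 12) (D = Add(-2, Mul(Add(3, 6), Pow(Add(-70, -38), -1))) = Add(-2, Mul(9, Pow(-108, -1))) = Add(-2, Mul(9, Rational(-1, 108))) = Add(-2, Rational(-1, 12)) = Rational(-25, 12) ≈ -2.0833)
t = Mul(Rational(1, 6), Pow(2612310, Rational(1, 2))) (t = Pow(Add(Mul(Add(-188, Rational(-25, 12)), 34), 79027), Rational(1, 2)) = Pow(Add(Mul(Rational(-2281, 12), 34), 79027), Rational(1, 2)) = Pow(Add(Rational(-38777, 6), 79027), Rational(1, 2)) = Pow(Rational(435385, 6), Rational(1, 2)) = Mul(Rational(1, 6), Pow(2612310, Rational(1, 2))) ≈ 269.38)
Add(Add(90, Mul(6, 191)), t) = Add(Add(90, Mul(6, 191)), Mul(Rational(1, 6), Pow(2612310, Rational(1, 2)))) = Add(Add(90, 1146), Mul(Rational(1, 6), Pow(2612310, Rational(1, 2)))) = Add(1236, Mul(Rational(1, 6), Pow(2612310, Rational(1, 2))))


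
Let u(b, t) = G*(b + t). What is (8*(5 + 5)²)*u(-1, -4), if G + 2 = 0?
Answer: 8000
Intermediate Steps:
G = -2 (G = -2 + 0 = -2)
u(b, t) = -2*b - 2*t (u(b, t) = -2*(b + t) = -2*b - 2*t)
(8*(5 + 5)²)*u(-1, -4) = (8*(5 + 5)²)*(-2*(-1) - 2*(-4)) = (8*10²)*(2 + 8) = (8*100)*10 = 800*10 = 8000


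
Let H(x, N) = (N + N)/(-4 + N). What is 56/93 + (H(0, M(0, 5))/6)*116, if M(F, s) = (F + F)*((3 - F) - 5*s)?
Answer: 56/93 ≈ 0.60215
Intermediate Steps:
M(F, s) = 2*F*(3 - F - 5*s) (M(F, s) = (2*F)*(3 - F - 5*s) = 2*F*(3 - F - 5*s))
H(x, N) = 2*N/(-4 + N) (H(x, N) = (2*N)/(-4 + N) = 2*N/(-4 + N))
56/93 + (H(0, M(0, 5))/6)*116 = 56/93 + ((2*(2*0*(3 - 1*0 - 5*5))/(-4 + 2*0*(3 - 1*0 - 5*5)))/6)*116 = 56*(1/93) + ((2*(2*0*(3 + 0 - 25))/(-4 + 2*0*(3 + 0 - 25)))*(1/6))*116 = 56/93 + ((2*(2*0*(-22))/(-4 + 2*0*(-22)))*(1/6))*116 = 56/93 + ((2*0/(-4 + 0))*(1/6))*116 = 56/93 + ((2*0/(-4))*(1/6))*116 = 56/93 + ((2*0*(-1/4))*(1/6))*116 = 56/93 + (0*(1/6))*116 = 56/93 + 0*116 = 56/93 + 0 = 56/93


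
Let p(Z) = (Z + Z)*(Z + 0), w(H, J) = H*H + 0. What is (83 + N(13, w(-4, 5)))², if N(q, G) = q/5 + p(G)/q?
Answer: 65999376/4225 ≈ 15621.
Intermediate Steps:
w(H, J) = H² (w(H, J) = H² + 0 = H²)
p(Z) = 2*Z² (p(Z) = (2*Z)*Z = 2*Z²)
N(q, G) = q/5 + 2*G²/q (N(q, G) = q/5 + (2*G²)/q = q*(⅕) + 2*G²/q = q/5 + 2*G²/q)
(83 + N(13, w(-4, 5)))² = (83 + ((⅕)*13 + 2*((-4)²)²/13))² = (83 + (13/5 + 2*16²*(1/13)))² = (83 + (13/5 + 2*256*(1/13)))² = (83 + (13/5 + 512/13))² = (83 + 2729/65)² = (8124/65)² = 65999376/4225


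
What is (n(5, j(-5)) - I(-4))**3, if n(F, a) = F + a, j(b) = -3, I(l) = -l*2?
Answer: -216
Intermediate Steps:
I(l) = -2*l
(n(5, j(-5)) - I(-4))**3 = ((5 - 3) - (-2)*(-4))**3 = (2 - 1*8)**3 = (2 - 8)**3 = (-6)**3 = -216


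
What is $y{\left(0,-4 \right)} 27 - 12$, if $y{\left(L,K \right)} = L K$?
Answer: $-12$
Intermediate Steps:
$y{\left(L,K \right)} = K L$
$y{\left(0,-4 \right)} 27 - 12 = \left(-4\right) 0 \cdot 27 - 12 = 0 \cdot 27 - 12 = 0 - 12 = -12$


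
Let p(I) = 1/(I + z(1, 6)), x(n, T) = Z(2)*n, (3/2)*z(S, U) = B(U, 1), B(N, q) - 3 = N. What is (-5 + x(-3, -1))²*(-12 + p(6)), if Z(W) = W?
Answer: -17303/12 ≈ -1441.9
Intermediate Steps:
B(N, q) = 3 + N
z(S, U) = 2 + 2*U/3 (z(S, U) = 2*(3 + U)/3 = 2 + 2*U/3)
x(n, T) = 2*n
p(I) = 1/(6 + I) (p(I) = 1/(I + (2 + (⅔)*6)) = 1/(I + (2 + 4)) = 1/(I + 6) = 1/(6 + I))
(-5 + x(-3, -1))²*(-12 + p(6)) = (-5 + 2*(-3))²*(-12 + 1/(6 + 6)) = (-5 - 6)²*(-12 + 1/12) = (-11)²*(-12 + 1/12) = 121*(-143/12) = -17303/12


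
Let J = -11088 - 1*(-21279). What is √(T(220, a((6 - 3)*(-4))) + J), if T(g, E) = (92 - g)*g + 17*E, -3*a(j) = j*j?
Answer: 17*I*√65 ≈ 137.06*I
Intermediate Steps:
a(j) = -j²/3 (a(j) = -j*j/3 = -j²/3)
T(g, E) = 17*E + g*(92 - g) (T(g, E) = g*(92 - g) + 17*E = 17*E + g*(92 - g))
J = 10191 (J = -11088 + 21279 = 10191)
√(T(220, a((6 - 3)*(-4))) + J) = √((-1*220² + 17*(-16*(6 - 3)²/3) + 92*220) + 10191) = √((-1*48400 + 17*(-(3*(-4))²/3) + 20240) + 10191) = √((-48400 + 17*(-⅓*(-12)²) + 20240) + 10191) = √((-48400 + 17*(-⅓*144) + 20240) + 10191) = √((-48400 + 17*(-48) + 20240) + 10191) = √((-48400 - 816 + 20240) + 10191) = √(-28976 + 10191) = √(-18785) = 17*I*√65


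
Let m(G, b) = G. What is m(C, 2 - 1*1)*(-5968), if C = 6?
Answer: -35808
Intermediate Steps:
m(C, 2 - 1*1)*(-5968) = 6*(-5968) = -35808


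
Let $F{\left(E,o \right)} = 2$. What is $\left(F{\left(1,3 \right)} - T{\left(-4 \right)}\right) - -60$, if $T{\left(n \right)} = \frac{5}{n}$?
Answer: $\frac{253}{4} \approx 63.25$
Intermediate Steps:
$\left(F{\left(1,3 \right)} - T{\left(-4 \right)}\right) - -60 = \left(2 - \frac{5}{-4}\right) - -60 = \left(2 - 5 \left(- \frac{1}{4}\right)\right) + 60 = \left(2 - - \frac{5}{4}\right) + 60 = \left(2 + \frac{5}{4}\right) + 60 = \frac{13}{4} + 60 = \frac{253}{4}$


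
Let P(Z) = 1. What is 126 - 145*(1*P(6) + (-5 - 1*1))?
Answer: 851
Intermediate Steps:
126 - 145*(1*P(6) + (-5 - 1*1)) = 126 - 145*(1*1 + (-5 - 1*1)) = 126 - 145*(1 + (-5 - 1)) = 126 - 145*(1 - 6) = 126 - 145*(-5) = 126 + 725 = 851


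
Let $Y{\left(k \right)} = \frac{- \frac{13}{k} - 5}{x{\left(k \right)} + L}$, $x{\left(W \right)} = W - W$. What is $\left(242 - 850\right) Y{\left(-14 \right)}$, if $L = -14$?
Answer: $- \frac{8664}{49} \approx -176.82$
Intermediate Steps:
$x{\left(W \right)} = 0$
$Y{\left(k \right)} = \frac{5}{14} + \frac{13}{14 k}$ ($Y{\left(k \right)} = \frac{- \frac{13}{k} - 5}{0 - 14} = \frac{-5 - \frac{13}{k}}{-14} = \left(-5 - \frac{13}{k}\right) \left(- \frac{1}{14}\right) = \frac{5}{14} + \frac{13}{14 k}$)
$\left(242 - 850\right) Y{\left(-14 \right)} = \left(242 - 850\right) \frac{13 + 5 \left(-14\right)}{14 \left(-14\right)} = - 608 \cdot \frac{1}{14} \left(- \frac{1}{14}\right) \left(13 - 70\right) = - 608 \cdot \frac{1}{14} \left(- \frac{1}{14}\right) \left(-57\right) = \left(-608\right) \frac{57}{196} = - \frac{8664}{49}$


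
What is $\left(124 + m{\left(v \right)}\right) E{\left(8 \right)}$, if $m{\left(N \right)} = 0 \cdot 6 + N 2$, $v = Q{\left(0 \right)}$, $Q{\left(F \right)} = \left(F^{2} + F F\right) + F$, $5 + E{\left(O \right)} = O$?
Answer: $372$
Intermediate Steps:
$E{\left(O \right)} = -5 + O$
$Q{\left(F \right)} = F + 2 F^{2}$ ($Q{\left(F \right)} = \left(F^{2} + F^{2}\right) + F = 2 F^{2} + F = F + 2 F^{2}$)
$v = 0$ ($v = 0 \left(1 + 2 \cdot 0\right) = 0 \left(1 + 0\right) = 0 \cdot 1 = 0$)
$m{\left(N \right)} = 2 N$ ($m{\left(N \right)} = 0 + 2 N = 2 N$)
$\left(124 + m{\left(v \right)}\right) E{\left(8 \right)} = \left(124 + 2 \cdot 0\right) \left(-5 + 8\right) = \left(124 + 0\right) 3 = 124 \cdot 3 = 372$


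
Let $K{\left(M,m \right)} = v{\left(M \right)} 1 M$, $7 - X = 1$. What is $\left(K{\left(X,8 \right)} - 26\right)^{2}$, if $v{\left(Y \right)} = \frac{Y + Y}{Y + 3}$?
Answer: $324$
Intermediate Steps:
$X = 6$ ($X = 7 - 1 = 6$)
$v{\left(Y \right)} = \frac{2 Y}{3 + Y}$
$K{\left(M,m \right)} = \frac{2 M^{2}}{3 + M}$ ($K{\left(M,m \right)} = \frac{2 M}{3 + M} 1 M = \frac{2 M}{3 + M} M = \frac{2 M^{2}}{3 + M}$)
$\left(K{\left(X,8 \right)} - 26\right)^{2} = \left(\frac{2 \cdot 6^{2}}{3 + 6} - 26\right)^{2} = \left(2 \cdot 36 \cdot \frac{1}{9} - 26\right)^{2} = \left(8 - 26\right)^{2} = \left(-18\right)^{2} = 324$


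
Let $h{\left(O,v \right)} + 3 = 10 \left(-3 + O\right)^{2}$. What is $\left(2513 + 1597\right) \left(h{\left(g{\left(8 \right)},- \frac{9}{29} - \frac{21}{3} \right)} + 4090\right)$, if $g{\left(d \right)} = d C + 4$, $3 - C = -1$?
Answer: $61555470$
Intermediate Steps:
$C = 4$ ($C = 3 - -1 = 3 + 1 = 4$)
$g{\left(d \right)} = 4 + 4 d$ ($g{\left(d \right)} = d 4 + 4 = 4 d + 4 = 4 + 4 d$)
$h{\left(O,v \right)} = -3 + 10 \left(-3 + O\right)^{2}$
$\left(2513 + 1597\right) \left(h{\left(g{\left(8 \right)},- \frac{9}{29} - \frac{21}{3} \right)} + 4090\right) = \left(2513 + 1597\right) \left(\left(-3 + 10 \left(-3 + \left(4 + 4 \cdot 8\right)\right)^{2}\right) + 4090\right) = 4110 \left(\left(-3 + 10 \left(-3 + \left(4 + 32\right)\right)^{2}\right) + 4090\right) = 4110 \left(\left(-3 + 10 \left(-3 + 36\right)^{2}\right) + 4090\right) = 4110 \left(\left(-3 + 10 \cdot 33^{2}\right) + 4090\right) = 4110 \left(\left(-3 + 10 \cdot 1089\right) + 4090\right) = 4110 \left(\left(-3 + 10890\right) + 4090\right) = 4110 \left(10887 + 4090\right) = 4110 \cdot 14977 = 61555470$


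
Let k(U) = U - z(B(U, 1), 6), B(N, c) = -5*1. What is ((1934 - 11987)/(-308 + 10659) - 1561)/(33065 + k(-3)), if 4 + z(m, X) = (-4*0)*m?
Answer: -8083982/171133083 ≈ -0.047238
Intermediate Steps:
B(N, c) = -5
z(m, X) = -4 (z(m, X) = -4 + (-4*0)*m = -4 + 0*m = -4 + 0 = -4)
k(U) = 4 + U (k(U) = U - 1*(-4) = U + 4 = 4 + U)
((1934 - 11987)/(-308 + 10659) - 1561)/(33065 + k(-3)) = ((1934 - 11987)/(-308 + 10659) - 1561)/(33065 + (4 - 3)) = (-10053/10351 - 1561)/(33065 + 1) = (-10053*1/10351 - 1561)/33066 = (-10053/10351 - 1561)*(1/33066) = -16167964/10351*1/33066 = -8083982/171133083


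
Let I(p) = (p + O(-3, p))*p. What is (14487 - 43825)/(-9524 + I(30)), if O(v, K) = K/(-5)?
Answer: 14669/4402 ≈ 3.3323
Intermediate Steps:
O(v, K) = -K/5 (O(v, K) = K*(-⅕) = -K/5)
I(p) = 4*p²/5 (I(p) = (p - p/5)*p = (4*p/5)*p = 4*p²/5)
(14487 - 43825)/(-9524 + I(30)) = (14487 - 43825)/(-9524 + (⅘)*30²) = -29338/(-9524 + (⅘)*900) = -29338/(-9524 + 720) = -29338/(-8804) = -29338*(-1/8804) = 14669/4402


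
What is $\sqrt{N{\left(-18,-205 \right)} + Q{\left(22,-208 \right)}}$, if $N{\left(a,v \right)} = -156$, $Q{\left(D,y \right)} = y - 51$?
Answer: $i \sqrt{415} \approx 20.372 i$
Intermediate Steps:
$Q{\left(D,y \right)} = -51 + y$
$\sqrt{N{\left(-18,-205 \right)} + Q{\left(22,-208 \right)}} = \sqrt{-156 - 259} = \sqrt{-415} = i \sqrt{415}$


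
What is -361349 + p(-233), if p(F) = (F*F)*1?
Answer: -307060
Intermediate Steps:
p(F) = F**2 (p(F) = F**2*1 = F**2)
-361349 + p(-233) = -361349 + (-233)**2 = -361349 + 54289 = -307060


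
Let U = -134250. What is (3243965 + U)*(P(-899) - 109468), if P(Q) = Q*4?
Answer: -351596816760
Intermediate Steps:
P(Q) = 4*Q
(3243965 + U)*(P(-899) - 109468) = (3243965 - 134250)*(4*(-899) - 109468) = 3109715*(-3596 - 109468) = 3109715*(-113064) = -351596816760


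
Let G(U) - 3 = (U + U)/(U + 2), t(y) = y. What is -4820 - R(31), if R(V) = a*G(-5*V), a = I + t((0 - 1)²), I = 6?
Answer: -742843/153 ≈ -4855.2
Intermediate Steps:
a = 7 (a = 6 + (0 - 1)² = 6 + (-1)² = 6 + 1 = 7)
G(U) = 3 + 2*U/(2 + U) (G(U) = 3 + (U + U)/(U + 2) = 3 + (2*U)/(2 + U) = 3 + 2*U/(2 + U))
R(V) = 7*(6 - 25*V)/(2 - 5*V) (R(V) = 7*((6 + 5*(-5*V))/(2 - 5*V)) = 7*((6 - 25*V)/(2 - 5*V)) = 7*(6 - 25*V)/(2 - 5*V))
-4820 - R(31) = -4820 - 7*(-6 + 25*31)/(-2 + 5*31) = -4820 - 7*(-6 + 775)/(-2 + 155) = -4820 - 7*769/153 = -4820 - 1*5383/153 = -4820 - 5383/153 = -742843/153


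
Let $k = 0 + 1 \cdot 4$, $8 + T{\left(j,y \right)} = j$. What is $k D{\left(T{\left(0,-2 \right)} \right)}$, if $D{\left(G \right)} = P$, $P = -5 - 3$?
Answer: $-32$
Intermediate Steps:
$P = -8$
$T{\left(j,y \right)} = -8 + j$
$D{\left(G \right)} = -8$
$k = 4$ ($k = 0 + 4 = 4$)
$k D{\left(T{\left(0,-2 \right)} \right)} = 4 \left(-8\right) = -32$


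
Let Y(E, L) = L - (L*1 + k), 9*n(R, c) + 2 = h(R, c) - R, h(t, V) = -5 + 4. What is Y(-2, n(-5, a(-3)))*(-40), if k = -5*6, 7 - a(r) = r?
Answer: -1200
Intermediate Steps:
a(r) = 7 - r
h(t, V) = -1
n(R, c) = -⅓ - R/9 (n(R, c) = -2/9 + (-1 - R)/9 = -2/9 + (-⅑ - R/9) = -⅓ - R/9)
k = -30
Y(E, L) = 30 (Y(E, L) = L - (L*1 - 30) = L - (L - 30) = L - (-30 + L) = L + (30 - L) = 30)
Y(-2, n(-5, a(-3)))*(-40) = 30*(-40) = -1200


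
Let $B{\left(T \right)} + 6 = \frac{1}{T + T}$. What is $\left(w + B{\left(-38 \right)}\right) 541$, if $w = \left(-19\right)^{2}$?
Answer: $\frac{14595639}{76} \approx 1.9205 \cdot 10^{5}$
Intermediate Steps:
$w = 361$
$B{\left(T \right)} = -6 + \frac{1}{2 T}$ ($B{\left(T \right)} = -6 + \frac{1}{T + T} = -6 + \frac{1}{2 T}$)
$\left(w + B{\left(-38 \right)}\right) 541 = \left(361 - \left(6 - \frac{1}{2 \left(-38\right)}\right)\right) 541 = \left(361 + \left(-6 + \frac{1}{2} \left(- \frac{1}{38}\right)\right)\right) 541 = \left(361 - \frac{457}{76}\right) 541 = \frac{26979}{76} \cdot 541 = \frac{14595639}{76}$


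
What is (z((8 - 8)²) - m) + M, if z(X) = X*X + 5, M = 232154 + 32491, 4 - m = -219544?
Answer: 45102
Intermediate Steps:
m = 219548 (m = 4 - 1*(-219544) = 4 + 219544 = 219548)
M = 264645
z(X) = 5 + X² (z(X) = X² + 5 = 5 + X²)
(z((8 - 8)²) - m) + M = ((5 + ((8 - 8)²)²) - 1*219548) + 264645 = ((5 + (0²)²) - 219548) + 264645 = ((5 + 0²) - 219548) + 264645 = ((5 + 0) - 219548) + 264645 = (5 - 219548) + 264645 = -219543 + 264645 = 45102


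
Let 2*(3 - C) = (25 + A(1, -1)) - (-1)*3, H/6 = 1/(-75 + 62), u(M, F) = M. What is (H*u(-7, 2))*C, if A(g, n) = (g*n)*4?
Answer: -378/13 ≈ -29.077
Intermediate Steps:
A(g, n) = 4*g*n
H = -6/13 (H = 6/(-75 + 62) = 6/(-13) = 6*(-1/13) = -6/13 ≈ -0.46154)
C = -9 (C = 3 - ((25 + 4*1*(-1)) - (-1)*3)/2 = 3 - ((25 - 4) - 1*(-3))/2 = 3 - (21 + 3)/2 = 3 - 1/2*24 = 3 - 12 = -9)
(H*u(-7, 2))*C = -6/13*(-7)*(-9) = (42/13)*(-9) = -378/13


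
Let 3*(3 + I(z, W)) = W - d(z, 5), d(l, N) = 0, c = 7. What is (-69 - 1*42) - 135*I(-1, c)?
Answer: -21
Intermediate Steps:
I(z, W) = -3 + W/3 (I(z, W) = -3 + (W - 1*0)/3 = -3 + (W + 0)/3 = -3 + W/3)
(-69 - 1*42) - 135*I(-1, c) = (-69 - 1*42) - 135*(-3 + (⅓)*7) = (-69 - 42) - 135*(-3 + 7/3) = -111 - 135*(-⅔) = -111 + 90 = -21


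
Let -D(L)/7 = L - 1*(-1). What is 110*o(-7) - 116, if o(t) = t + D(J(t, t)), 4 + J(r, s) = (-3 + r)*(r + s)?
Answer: -106376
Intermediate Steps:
J(r, s) = -4 + (-3 + r)*(r + s)
D(L) = -7 - 7*L (D(L) = -7*(L - 1*(-1)) = -7*(L + 1) = -7*(1 + L) = -7 - 7*L)
o(t) = 21 - 14*t² + 43*t (o(t) = t + (-7 - 7*(-4 + t² - 3*t - 3*t + t*t)) = t + (-7 - 7*(-4 + t² - 3*t - 3*t + t²)) = t + (-7 - 7*(-4 - 6*t + 2*t²)) = t + (-7 + (28 - 14*t² + 42*t)) = t + (21 - 14*t² + 42*t) = 21 - 14*t² + 43*t)
110*o(-7) - 116 = 110*(21 - 14*(-7)² + 43*(-7)) - 116 = 110*(21 - 14*49 - 301) - 116 = 110*(21 - 686 - 301) - 116 = 110*(-966) - 116 = -106260 - 116 = -106376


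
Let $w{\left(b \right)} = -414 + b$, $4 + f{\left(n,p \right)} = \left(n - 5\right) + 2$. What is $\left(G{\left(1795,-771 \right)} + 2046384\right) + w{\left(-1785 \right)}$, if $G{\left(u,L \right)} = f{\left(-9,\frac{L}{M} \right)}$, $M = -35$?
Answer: $2044169$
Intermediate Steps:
$f{\left(n,p \right)} = -7 + n$ ($f{\left(n,p \right)} = -4 + \left(\left(n - 5\right) + 2\right) = -4 + \left(\left(-5 + n\right) + 2\right) = -4 + \left(-3 + n\right) = -7 + n$)
$G{\left(u,L \right)} = -16$ ($G{\left(u,L \right)} = -7 - 9 = -16$)
$\left(G{\left(1795,-771 \right)} + 2046384\right) + w{\left(-1785 \right)} = \left(-16 + 2046384\right) - 2199 = 2046368 - 2199 = 2044169$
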